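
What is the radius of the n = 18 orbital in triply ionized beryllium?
4.2863 nm (or 42.8633 Å)

The Bohr radius formula is:
r_n = n² a₀ / Z

where a₀ = 0.0529177 nm is the Bohr radius.

For Be³⁺ (Z = 4) at n = 18:
r_18 = 18² × 0.0529177 nm / 4
r_18 = 324 × 0.0529177 nm / 4
r_18 = 17.14533 nm / 4
r_18 = 4.2863 nm

The electron orbits at approximately 4.2863 nm from the nucleus.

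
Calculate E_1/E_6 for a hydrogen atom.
36.00

Using E_n = -13.6057 Z² / n² eV with Z = 1:

E_1 = -13.6057 / 1² = -13.6057 / 1 = -13.60570000 eV
E_6 = -13.6057 / 6² = -13.6057 / 36 = -0.37793611 eV

The ratio is:
E_1/E_6 = (-13.60570000) / (-0.37793611)
E_1/E_6 = (-13.6057/1) / (-13.6057/36)
E_1/E_6 = 36/1
E_1/E_6 = 36.00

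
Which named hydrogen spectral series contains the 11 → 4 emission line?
Brackett series

The spectral series in hydrogen are named based on the final (lower) energy level:
- Lyman series: n_final = 1 (ultraviolet)
- Balmer series: n_final = 2 (visible/near-UV)
- Paschen series: n_final = 3 (infrared)
- Brackett series: n_final = 4 (infrared)
- Pfund series: n_final = 5 (far infrared)

Since this transition ends at n = 4, it belongs to the Brackett series.

For reference, this 11 → 4 line has photon energy
ΔE = 13.6057 eV × (1/4² - 1/11²) = 0.73791245 eV,
corresponding to wavelength λ = hc/ΔE = 1239.84 eV·nm / 0.73791245 eV = 1680.20 nm in the infrared region.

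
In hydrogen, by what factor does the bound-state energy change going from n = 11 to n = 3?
13.444444

Using E_n = -13.6057 Z² / n² eV with Z = 1:

E_3 = -13.6057 / 3² = -13.6057 / 9 = -1.511744444444 eV
E_11 = -13.6057 / 11² = -13.6057 / 121 = -0.112443801653 eV

The ratio is:
E_3/E_11 = (-1.511744444444) / (-0.112443801653)
E_3/E_11 = (-13.6057/9) / (-13.6057/121)
E_3/E_11 = 121/9
E_3/E_11 = 13.444444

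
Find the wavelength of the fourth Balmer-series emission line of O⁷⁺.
6.407 nm

The lines of a series are numbered from the longest wavelength (smallest ΔE) outward; the fourth line is the transition from n = n_f + 4 to n_f.
The Balmer series has all transitions ending at n_f = 2.

For O⁷⁺ (Z = 8), the fourth line (δ-line) is the jump from n = 6 to n = 2:
E_6 = -13.6057 × 8² / 6² = -24.18791 eV
E_2 = -13.6057 × 8² / 2² = -217.69120 eV
ΔE = E_6 - E_2 = 193.50329 eV

λ = hc/E = 1239.84 eV·nm / 193.50329 eV
λ = 6.407 nm

This is the δ-line of the Balmer series in O⁷⁺.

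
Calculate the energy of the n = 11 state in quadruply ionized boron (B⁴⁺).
-2.811095 eV

For hydrogen-like ions, the energy levels scale with Z²:
E_n = -13.6057 Z² / n² eV

For B⁴⁺ (Z = 5) at n = 11:
E_11 = -13.6057 × 5² / 11²
E_11 = -13.6057 × 25 / 121
E_11 = -340.1425 / 121
E_11 = -2.811095 eV

The energy is 25 times more negative than hydrogen at the same n due to the stronger nuclear charge.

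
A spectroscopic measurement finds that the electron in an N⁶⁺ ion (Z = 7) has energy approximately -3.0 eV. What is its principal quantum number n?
n = 15

The exact energy levels follow E_n = -13.6057 Z² / n² eV with Z = 7.

The measured value (-3.0 eV) is reported to only 2 significant figures, so we must test candidate n values and see which one matches to that precision.

Candidate energies:
  n = 13:  E = -13.6057 × 7² / 13² = -3.94485 eV
  n = 14:  E = -13.6057 × 7² / 14² = -3.40143 eV
  n = 15:  E = -13.6057 × 7² / 15² = -2.96302 eV  ← matches
  n = 16:  E = -13.6057 × 7² / 16² = -2.60422 eV
  n = 17:  E = -13.6057 × 7² / 17² = -2.30685 eV

Checking against the measurement of -3.0 eV (2 sig figs), only n = 15 agrees:
E_15 = -2.96302 eV, which rounds to -3.0 eV ✓

Therefore n = 15.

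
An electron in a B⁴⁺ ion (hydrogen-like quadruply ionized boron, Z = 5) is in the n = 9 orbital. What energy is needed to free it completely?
4.20 eV

The ionization energy is the energy needed to remove the electron completely (n → ∞).

For a hydrogen-like ion with Z = 5, E_n = -13.6057 Z² / n² eV.

At n = 9: E_9 = -13.6057 × 5² / 9² = -4.19929 eV
At n = ∞: E_∞ = 0 eV

Ionization energy = E_∞ - E_9 = 0 - (-4.19929) = 4.19929 eV
Ionization energy ≈ 4.20 eV

This is also called the binding energy of the electron in state n = 9.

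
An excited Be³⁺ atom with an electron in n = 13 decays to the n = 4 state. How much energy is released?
12.318 eV

The energy levels are E_n = -13.6057 Z² eV / n².

Energy at n = 13: E_13 = -13.6057 × 4² / 13² = -1.288114 eV
Energy at n = 4: E_4 = -13.6057 × 4² / 4² = -13.605700 eV

For emission (electron falling to lower state), the photon energy is:
E_photon = E_13 - E_4 = |-1.288114 - (-13.605700)|
E_photon = 12.318 eV

This energy is carried away by the emitted photon.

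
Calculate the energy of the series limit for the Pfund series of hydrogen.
0.544228 eV

The series limit corresponds to the transition from n = ∞ to n = 5.
This is the highest energy (shortest wavelength) transition in the Pfund series.

E_∞ = 0 eV
E_5 = -13.6057 / 5² = -0.544228 eV

Energy at series limit:
ΔE = E_∞ - E_5 = 0 - (-0.544228) = 0.544228 eV

This energy equals the ionization energy from the n = 5 state of hydrogen.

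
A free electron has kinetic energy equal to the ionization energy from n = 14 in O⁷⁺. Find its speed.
1.25e+06 m/s (or 0.42% of c)

The binding energy at n = 14 for O⁷⁺ is:
E_14 = -13.6057 × 8²/14² = -4.44268 eV
|E_14| = 4.44268 eV

Convert to Joules:
KE = 4.44268 eV × (1.602177 × 10⁻¹⁹ J/eV) = 7.1180e-19 J

Using KE = ½mv²:
v = √(2·KE/m_e)
v = √(2 × 7.1180e-19 J / 9.10938 × 10⁻³¹ kg)
v = 1.25e+06 m/s

This is approximately 0.42% the speed of light.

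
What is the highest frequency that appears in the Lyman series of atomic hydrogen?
3.290e+15 Hz

The series limit corresponds to the transition from n = ∞ to n = 1.
This is the highest energy (shortest wavelength) transition in the Lyman series.

E_∞ = 0 eV
E_1 = -13.6057 / 1² = -13.60570 eV

Energy at series limit:
ΔE = E_∞ - E_1 = 0 - (-13.60570) = 13.60570 eV
E = 13.60570 eV × (1.602177 × 10⁻¹⁹ J/eV) = 2.17987e-18 J
f = E/h = 2.17987e-18 J / (6.62607 × 10⁻³⁴ J·s) = 3.290e+15 Hz

This energy equals the ionization energy from the n = 1 state of hydrogen.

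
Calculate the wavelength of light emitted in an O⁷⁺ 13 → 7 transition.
98.2576 nm

First, find the transition energy using E_n = -13.6057 Z² / n² eV:
E_13 = -13.6057 × 8² / 13² = -5.152454 eV
E_7 = -13.6057 × 8² / 7² = -17.770710 eV

Photon energy: |ΔE| = |E_7 - E_13| = 12.618256 eV

Convert to wavelength using E = hc/λ with hc = 1239.84 eV·nm:
λ = hc/E = 1239.84 eV·nm / 12.618256 eV
λ = 98.2576 nm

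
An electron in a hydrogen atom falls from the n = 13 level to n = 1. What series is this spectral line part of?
Lyman series

The spectral series in hydrogen are named based on the final (lower) energy level:
- Lyman series: n_final = 1 (ultraviolet)
- Balmer series: n_final = 2 (visible/near-UV)
- Paschen series: n_final = 3 (infrared)
- Brackett series: n_final = 4 (infrared)
- Pfund series: n_final = 5 (far infrared)

Since this transition ends at n = 1, it belongs to the Lyman series.

For reference, this 13 → 1 line has photon energy
ΔE = 13.6057 eV × (1/1² - 1/13²) = 13.52519 eV,
corresponding to wavelength λ = hc/ΔE = 1239.84 eV·nm / 13.52519 eV = 91.669 nm in the ultraviolet region.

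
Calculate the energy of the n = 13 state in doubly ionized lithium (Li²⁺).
-0.724564 eV

For hydrogen-like ions, the energy levels scale with Z²:
E_n = -13.6057 Z² / n² eV

For Li²⁺ (Z = 3) at n = 13:
E_13 = -13.6057 × 3² / 13²
E_13 = -13.6057 × 9 / 169
E_13 = -122.4513 / 169
E_13 = -0.724564 eV

The energy is 9 times more negative than hydrogen at the same n due to the stronger nuclear charge.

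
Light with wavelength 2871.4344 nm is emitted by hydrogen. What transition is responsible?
n = 11 → n = 5

First, find the photon energy from the wavelength (hc = 1239.84 eV·nm):
E = hc/λ = 1239.84 eV·nm / 2871.4344 nm = 0.43178420 eV

The energy levels of hydrogen satisfy E_n = -13.6057 / n² eV, so an emission n_i → n_f releases
ΔE = 13.6057 × (1/n_f² − 1/n_i²) eV.

Setting ΔE equal to the photon energy:
1/n_f² − 1/n_i² = 0.43178420 / 13.6057 = 0.031735537

Since 1/n_i² must be positive, we need 1/n_f² > 0.031735537, i.e. n_f ≤ 5. For each allowed n_f, solve n_i = (1/n_f² − 0.031735537)^(−1/2) and check whether it is a whole number:
  n_f = 1: 1/n_i² = 1.000000000 − 0.031735537 = 0.968264463 → n_i = 1.016  (not an integer) ✗
  n_f = 2: 1/n_i² = 0.250000000 − 0.031735537 = 0.218264463 → n_i = 2.140  (not an integer) ✗
  n_f = 3: 1/n_i² = 0.111111111 − 0.031735537 = 0.079375574 → n_i = 3.549  (not an integer) ✗
  n_f = 4: 1/n_i² = 0.062500000 − 0.031735537 = 0.030764463 → n_i = 5.701  (not an integer) ✗
  n_f = 5: 1/n_i² = 0.040000000 − 0.031735537 = 0.008264463 → n_i = 11.000  → integer, n_i = 11 ✓

Only n_f = 5 gives an integer upper level, n_i = 11.

The transition is from n = 11 to n = 5 (emission).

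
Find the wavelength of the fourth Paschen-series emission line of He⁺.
251.167452 nm

The lines of a series are numbered from the longest wavelength (smallest ΔE) outward; the fourth line is the transition from n = n_f + 4 to n_f.
The Paschen series has all transitions ending at n_f = 3.

For He⁺ (Z = 2), the fourth line (δ-line) is the jump from n = 7 to n = 3:
E_7 = -13.6057 × 2² / 7² = -1.1106693878 eV
E_3 = -13.6057 × 2² / 3² = -6.0469777778 eV
ΔE = E_7 - E_3 = 4.9363083900 eV

λ = hc/E = 1239.84 eV·nm / 4.9363083900 eV
λ = 251.167452 nm

This is the δ-line of the Paschen series in He⁺.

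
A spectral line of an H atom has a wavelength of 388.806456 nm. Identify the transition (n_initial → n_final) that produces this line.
n = 8 → n = 2

First, find the photon energy from the wavelength (hc = 1239.84 eV·nm):
E = hc/λ = 1239.84 eV·nm / 388.806456 nm = 3.1888359 eV

The energy levels of hydrogen satisfy E_n = -13.6057 / n² eV, so an emission n_i → n_f releases
ΔE = 13.6057 × (1/n_f² − 1/n_i²) eV.

Setting ΔE equal to the photon energy:
1/n_f² − 1/n_i² = 3.1888359 / 13.6057 = 0.23437500

Since 1/n_i² must be positive, we need 1/n_f² > 0.23437500, i.e. n_f ≤ 2. For each allowed n_f, solve n_i = (1/n_f² − 0.23437500)^(−1/2) and check whether it is a whole number:
  n_f = 1: 1/n_i² = 1.00000000 − 0.23437500 = 0.76562500 → n_i = 1.143  (not an integer) ✗
  n_f = 2: 1/n_i² = 0.25000000 − 0.23437500 = 0.01562500 → n_i = 8.000  → integer, n_i = 8 ✓

Only n_f = 2 gives an integer upper level, n_i = 8.

The transition is from n = 8 to n = 2 (emission).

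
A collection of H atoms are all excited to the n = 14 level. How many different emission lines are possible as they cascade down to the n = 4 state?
55

The electron can occupy levels n = 4, 5, ..., 14 during de-excitation — that is m = 14 - 4 + 1 = 11 distinct levels.

The number of distinct spectral lines equals the number of ways to choose 2 of these m levels (each pair gives one possible emission transition):

Number of lines = m(m-1)/2 = 11×10/2 = 55

These correspond to all possible transitions between the 11 levels:
14 → 13, 14 → 12, 14 → 11, 14 → 10, 14 → 9, 14 → 8, 14 → 7, 14 → 6...

Each transition produces a photon with a unique energy (and thus wavelength). This count does not depend on Z.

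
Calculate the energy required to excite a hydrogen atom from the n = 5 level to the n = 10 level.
0.40817 eV

The energy levels of a hydrogen-like atom are E_n = -13.6057 eV / n².

Energy at n = 5: E_5 = -13.6057 / 5² = -0.54422800 eV
Energy at n = 10: E_10 = -13.6057 / 10² = -0.13605700 eV

The excitation energy is the difference:
ΔE = E_10 - E_5
ΔE = -0.13605700 - (-0.54422800)
ΔE = 0.40817 eV

Since this is positive, energy must be absorbed (photon absorption).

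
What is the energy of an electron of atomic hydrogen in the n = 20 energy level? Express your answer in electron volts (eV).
-0.034014 eV

The energy levels of a hydrogen-like atom are given by:
E_n = -13.6057 eV / n²

For n = 20:
E_20 = -13.6057 eV / 20²
E_20 = -13.6057 eV / 400
E_20 = -0.034014 eV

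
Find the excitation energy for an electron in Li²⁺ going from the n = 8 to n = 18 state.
1.535365 eV

The energy levels of a hydrogen-like atom are E_n = -13.6057 Z² eV / n².

Energy at n = 8: E_8 = -13.6057 × 3² / 8² = -1.913301563 eV
Energy at n = 18: E_18 = -13.6057 × 3² / 18² = -0.377936111 eV

The excitation energy is the difference:
ΔE = E_18 - E_8
ΔE = -0.377936111 - (-1.913301563)
ΔE = 1.535365 eV

Since this is positive, energy must be absorbed (photon absorption).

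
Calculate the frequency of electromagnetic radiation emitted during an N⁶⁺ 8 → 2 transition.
3.78e+16 Hz

First, find the transition energy:
E_8 = -13.6057 × 7² / 8² = -10.41686 eV
E_2 = -13.6057 × 7² / 2² = -166.66983 eV
|ΔE| = |E_2 - E_8| = 156.25297 eV

Convert to Joules: E = 156.25297 eV × (1.602177 × 10⁻¹⁹ J/eV) = 2.5034e-17 J

Using E = hf:
f = E/h = 2.5034e-17 J / (6.62607 × 10⁻³⁴ J·s)
f = 3.78e+16 Hz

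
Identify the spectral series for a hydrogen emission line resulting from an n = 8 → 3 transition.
Paschen series

The spectral series in hydrogen are named based on the final (lower) energy level:
- Lyman series: n_final = 1 (ultraviolet)
- Balmer series: n_final = 2 (visible/near-UV)
- Paschen series: n_final = 3 (infrared)
- Brackett series: n_final = 4 (infrared)
- Pfund series: n_final = 5 (far infrared)

Since this transition ends at n = 3, it belongs to the Paschen series.

For reference, this 8 → 3 line has photon energy
ΔE = 13.6057 eV × (1/3² - 1/8²) = 1.299155382 eV,
corresponding to wavelength λ = hc/ΔE = 1239.84 eV·nm / 1.299155382 eV = 954.34312 nm in the infrared region.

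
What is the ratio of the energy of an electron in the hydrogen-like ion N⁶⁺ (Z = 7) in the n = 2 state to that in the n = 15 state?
56.2500

Using E_n = -13.6057 Z² / n² eV with Z = 7:

E_2 = -13.6057 × 7² / 2² = -666.6793 / 4 = -166.6698250000 eV
E_15 = -13.6057 × 7² / 15² = -666.6793 / 225 = -2.9630191111 eV

The ratio is:
E_2/E_15 = (-166.6698250000) / (-2.9630191111)
E_2/E_15 = (-666.6793/4) / (-666.6793/225)
E_2/E_15 = 225/4
E_2/E_15 = 56.2500
(Note: the Z² factors cancel in the ratio.)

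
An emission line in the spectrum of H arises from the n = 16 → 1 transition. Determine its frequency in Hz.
3.28e+15 Hz

First, find the transition energy:
E_16 = -13.6057 / 16² = -0.0531473 eV
E_1 = -13.6057 / 1² = -13.6057000 eV
|ΔE| = |E_1 - E_16| = 13.5525527 eV

Convert to Joules: E = 13.5525527 eV × (1.602177 × 10⁻¹⁹ J/eV) = 2.1714e-18 J

Using E = hf:
f = E/h = 2.1714e-18 J / (6.62607 × 10⁻³⁴ J·s)
f = 3.28e+15 Hz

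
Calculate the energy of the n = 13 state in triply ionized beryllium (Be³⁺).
-1.28811 eV

For hydrogen-like ions, the energy levels scale with Z²:
E_n = -13.6057 Z² / n² eV

For Be³⁺ (Z = 4) at n = 13:
E_13 = -13.6057 × 4² / 13²
E_13 = -13.6057 × 16 / 169
E_13 = -217.6912 / 169
E_13 = -1.28811 eV

The energy is 16 times more negative than hydrogen at the same n due to the stronger nuclear charge.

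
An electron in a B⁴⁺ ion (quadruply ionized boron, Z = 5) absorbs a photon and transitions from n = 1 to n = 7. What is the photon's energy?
333.20 eV

The energy levels of a hydrogen-like atom are E_n = -13.6057 Z² eV / n².

Energy at n = 1: E_1 = -13.6057 × 5² / 1² = -340.14250 eV
Energy at n = 7: E_7 = -13.6057 × 5² / 7² = -6.94168 eV

The excitation energy is the difference:
ΔE = E_7 - E_1
ΔE = -6.94168 - (-340.14250)
ΔE = 333.20 eV

Since this is positive, energy must be absorbed (photon absorption).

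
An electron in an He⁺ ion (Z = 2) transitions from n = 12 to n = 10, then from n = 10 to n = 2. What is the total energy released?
13.22776 eV

The energy levels of He⁺ are E_n = -13.6057 × 2² / n² eV.

First transition (12 → 10):
ΔE₁ = |E_10 - E_12|
ΔE₁ = |-0.54422800000 - (-0.37793611111)| = 0.16629189 eV

Second transition (10 → 2):
ΔE₂ = |E_2 - E_10|
ΔE₂ = |-13.60570000000 - (-0.54422800000)| = 13.06147200 eV

Total energy released:
E_total = ΔE₁ + ΔE₂ = 0.16629189 + 13.06147200 = 13.22776 eV

Note: This equals the direct transition 12 → 2: 13.22776 eV ✓
Energy is conserved regardless of the path taken.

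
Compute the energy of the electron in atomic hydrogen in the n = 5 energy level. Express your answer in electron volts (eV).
-0.5442 eV

The energy levels of a hydrogen-like atom are given by:
E_n = -13.6057 eV / n²

For n = 5:
E_5 = -13.6057 eV / 5²
E_5 = -13.6057 eV / 25
E_5 = -0.5442 eV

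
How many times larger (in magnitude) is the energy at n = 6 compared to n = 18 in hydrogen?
9.00000

Using E_n = -13.6057 Z² / n² eV with Z = 1:

E_6 = -13.6057 / 6² = -13.6057 / 36 = -0.37793611111 eV
E_18 = -13.6057 / 18² = -13.6057 / 324 = -0.04199290123 eV

The ratio is:
E_6/E_18 = (-0.37793611111) / (-0.04199290123)
E_6/E_18 = (-13.6057/36) / (-13.6057/324)
E_6/E_18 = 324/36
E_6/E_18 = 9.00000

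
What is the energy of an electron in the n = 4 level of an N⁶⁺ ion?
-41.66746 eV

For hydrogen-like ions, the energy levels scale with Z²:
E_n = -13.6057 Z² / n² eV

For N⁶⁺ (Z = 7) at n = 4:
E_4 = -13.6057 × 7² / 4²
E_4 = -13.6057 × 49 / 16
E_4 = -666.6793 / 16
E_4 = -41.66746 eV

The energy is 49 times more negative than hydrogen at the same n due to the stronger nuclear charge.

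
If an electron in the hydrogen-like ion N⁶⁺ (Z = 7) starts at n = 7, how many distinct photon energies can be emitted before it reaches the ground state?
21

The electron can occupy levels n = 1, 2, ..., 7 during de-excitation — that is m = 7 - 1 + 1 = 7 distinct levels.

The number of distinct spectral lines equals the number of ways to choose 2 of these m levels (each pair gives one possible emission transition):

Number of lines = m(m-1)/2 = 7×6/2 = 21

These correspond to all possible transitions between the 7 levels:
7 → 6, 7 → 5, 7 → 4, 7 → 3, 7 → 2, 7 → 1, 6 → 5, 6 → 4...

Each transition produces a photon with a unique energy (and thus wavelength). This count does not depend on Z.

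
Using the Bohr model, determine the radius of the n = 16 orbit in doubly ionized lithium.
4.515646 nm (or 45.156455 Å)

The Bohr radius formula is:
r_n = n² a₀ / Z

where a₀ = 0.052917721 nm is the Bohr radius.

For Li²⁺ (Z = 3) at n = 16:
r_16 = 16² × 0.052917721 nm / 3
r_16 = 256 × 0.052917721 nm / 3
r_16 = 13.5469366 nm / 3
r_16 = 4.515646 nm

The electron orbits at approximately 4.515646 nm from the nucleus.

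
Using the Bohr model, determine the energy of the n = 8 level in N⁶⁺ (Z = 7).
-10.416864 eV

For hydrogen-like ions, the energy levels scale with Z²:
E_n = -13.6057 Z² / n² eV

For N⁶⁺ (Z = 7) at n = 8:
E_8 = -13.6057 × 7² / 8²
E_8 = -13.6057 × 49 / 64
E_8 = -666.6793 / 64
E_8 = -10.416864 eV

The energy is 49 times more negative than hydrogen at the same n due to the stronger nuclear charge.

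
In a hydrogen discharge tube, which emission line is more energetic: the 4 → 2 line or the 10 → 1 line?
10 → 1

Calculate the energy for each transition:

Transition 4 → 2:
ΔE₁ = |E_2 - E_4| = |-13.6057/2² - (-13.6057/4²)|
ΔE₁ = |-3.401425000 - (-0.850356250)| = 2.551069 eV

Transition 10 → 1:
ΔE₂ = |E_1 - E_10| = |-13.6057/1² - (-13.6057/10²)|
ΔE₂ = |-13.605700000 - (-0.136057000)| = 13.469643 eV

Since 13.469643 eV > 2.551069 eV, the transition 10 → 1 emits the more energetic photon.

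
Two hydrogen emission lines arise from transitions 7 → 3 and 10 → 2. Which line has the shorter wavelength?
10 → 2

Calculate the energy for each transition:

Transition 7 → 3:
ΔE₁ = |E_3 - E_7| = |-13.6057/3² - (-13.6057/7²)|
ΔE₁ = |-1.5117444444 - (-0.2776673469)| = 1.2340771 eV

Transition 10 → 2:
ΔE₂ = |E_2 - E_10| = |-13.6057/2² - (-13.6057/10²)|
ΔE₂ = |-3.4014250000 - (-0.1360570000)| = 3.2653680 eV

Since 3.2653680 eV > 1.2340771 eV, the transition 10 → 2 emits the more energetic photon.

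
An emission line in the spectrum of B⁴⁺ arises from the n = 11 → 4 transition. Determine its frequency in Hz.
4.46066e+15 Hz

First, find the transition energy:
E_11 = -13.6057 × 5² / 11² = -2.8110950 eV
E_4 = -13.6057 × 5² / 4² = -21.2589063 eV
|ΔE| = |E_4 - E_11| = 18.4478113 eV

Convert to Joules: E = 18.4478113 eV × (1.602177 × 10⁻¹⁹ J/eV) = 2.9556659e-18 J

Using E = hf:
f = E/h = 2.9556659e-18 J / (6.62607 × 10⁻³⁴ J·s)
f = 4.46066e+15 Hz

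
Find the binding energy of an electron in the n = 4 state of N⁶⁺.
41.667456 eV

The ionization energy is the energy needed to remove the electron completely (n → ∞).

For a hydrogen-like ion with Z = 7, E_n = -13.6057 Z² / n² eV.

At n = 4: E_4 = -13.6057 × 7² / 4² = -41.667456250 eV
At n = ∞: E_∞ = 0 eV

Ionization energy = E_∞ - E_4 = 0 - (-41.667456250) = 41.667456250 eV
Ionization energy ≈ 41.667456 eV

This is also called the binding energy of the electron in state n = 4.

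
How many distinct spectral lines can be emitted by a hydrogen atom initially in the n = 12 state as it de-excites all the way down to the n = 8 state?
10

The electron can occupy levels n = 8, 9, ..., 12 during de-excitation — that is m = 12 - 8 + 1 = 5 distinct levels.

The number of distinct spectral lines equals the number of ways to choose 2 of these m levels (each pair gives one possible emission transition):

Number of lines = m(m-1)/2 = 5×4/2 = 10

These correspond to all possible transitions between the 5 levels:
12 → 11, 12 → 10, 12 → 9, 12 → 8, 11 → 10, 11 → 9, 11 → 8, 10 → 9...

Each transition produces a photon with a unique energy (and thus wavelength). This count does not depend on Z.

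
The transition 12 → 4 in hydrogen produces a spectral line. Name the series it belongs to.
Brackett series

The spectral series in hydrogen are named based on the final (lower) energy level:
- Lyman series: n_final = 1 (ultraviolet)
- Balmer series: n_final = 2 (visible/near-UV)
- Paschen series: n_final = 3 (infrared)
- Brackett series: n_final = 4 (infrared)
- Pfund series: n_final = 5 (far infrared)

Since this transition ends at n = 4, it belongs to the Brackett series.

For reference, this 12 → 4 line has photon energy
ΔE = 13.6057 eV × (1/4² - 1/12²) = 0.755872222 eV,
corresponding to wavelength λ = hc/ΔE = 1239.84 eV·nm / 0.755872222 eV = 1640.277 nm in the infrared region.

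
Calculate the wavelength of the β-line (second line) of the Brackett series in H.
2624.44358 nm

The lines of a series are numbered from the longest wavelength (smallest ΔE) outward; the second line is the transition from n = n_f + 2 to n_f.
The Brackett series has all transitions ending at n_f = 4.

For H, the second line (β-line) is the jump from n = 6 to n = 4:
E_6 = -13.6057 / 6² = -0.37793611111 eV
E_4 = -13.6057 / 4² = -0.85035625000 eV
ΔE = E_6 - E_4 = 0.47242013889 eV

λ = hc/E = 1239.84 eV·nm / 0.47242013889 eV
λ = 2624.44358 nm

This is the β-line of the Brackett series in H.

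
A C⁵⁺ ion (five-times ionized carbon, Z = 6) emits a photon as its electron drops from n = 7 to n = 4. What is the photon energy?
20.617 eV

The energy levels are E_n = -13.6057 Z² eV / n².

Energy at n = 7: E_7 = -13.6057 × 6² / 7² = -9.996024 eV
Energy at n = 4: E_4 = -13.6057 × 6² / 4² = -30.612825 eV

For emission (electron falling to lower state), the photon energy is:
E_photon = E_7 - E_4 = |-9.996024 - (-30.612825)|
E_photon = 20.617 eV

This energy is carried away by the emitted photon.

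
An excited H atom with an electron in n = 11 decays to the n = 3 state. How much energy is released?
1.3993 eV

The energy levels are E_n = -13.6057 eV / n².

Energy at n = 11: E_11 = -13.6057 / 11² = -0.1124438 eV
Energy at n = 3: E_3 = -13.6057 / 3² = -1.5117444 eV

For emission (electron falling to lower state), the photon energy is:
E_photon = E_11 - E_3 = |-0.1124438 - (-1.5117444)|
E_photon = 1.3993 eV

This energy is carried away by the emitted photon.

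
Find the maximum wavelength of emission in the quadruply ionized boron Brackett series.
162.0027 nm

The longest wavelength corresponds to the smallest energy transition in the series.
The Brackett series has all transitions ending at n_f = 4.

For B⁴⁺ (Z = 5), the first line (α-line) is the jump from n = 5 to n = 4:
E_5 = -13.6057 × 5² / 5² = -13.60570000 eV
E_4 = -13.6057 × 5² / 4² = -21.25890625 eV
ΔE = E_5 - E_4 = 7.65320625 eV

λ = hc/E = 1239.84 eV·nm / 7.65320625 eV
λ = 162.0027 nm

This is the α-line of the Brackett series in B⁴⁺.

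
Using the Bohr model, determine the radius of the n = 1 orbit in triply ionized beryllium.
0.01323 nm (or 0.13230 Å)

The Bohr radius formula is:
r_n = n² a₀ / Z

where a₀ = 0.05291772 nm is the Bohr radius.

For Be³⁺ (Z = 4) at n = 1:
r_1 = 1² × 0.05291772 nm / 4
r_1 = 1 × 0.05291772 nm / 4
r_1 = 0.052918 nm / 4
r_1 = 0.01323 nm

The electron orbits at approximately 0.01323 nm from the nucleus.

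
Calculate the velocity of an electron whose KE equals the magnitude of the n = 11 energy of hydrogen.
1.98881e+05 m/s (or 0.066340% of c)

The binding energy at n = 11 for hydrogen is:
E_11 = -13.6057/11² = -0.112443802 eV
|E_11| = 0.112443802 eV

Convert to Joules:
KE = 0.112443802 eV × (1.602177 × 10⁻¹⁹ J/eV) = 1.8015487e-20 J

Using KE = ½mv²:
v = √(2·KE/m_e)
v = √(2 × 1.8015487e-20 J / 9.10938 × 10⁻³¹ kg)
v = 1.98881e+05 m/s

This is approximately 0.066340% the speed of light.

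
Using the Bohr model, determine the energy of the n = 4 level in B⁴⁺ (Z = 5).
-21.25891 eV

For hydrogen-like ions, the energy levels scale with Z²:
E_n = -13.6057 Z² / n² eV

For B⁴⁺ (Z = 5) at n = 4:
E_4 = -13.6057 × 5² / 4²
E_4 = -13.6057 × 25 / 16
E_4 = -340.1425 / 16
E_4 = -21.25891 eV

The energy is 25 times more negative than hydrogen at the same n due to the stronger nuclear charge.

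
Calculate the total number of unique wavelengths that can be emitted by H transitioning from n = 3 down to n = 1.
3

The electron can occupy levels n = 1, 2, ..., 3 during de-excitation — that is m = 3 - 1 + 1 = 3 distinct levels.

The number of distinct spectral lines equals the number of ways to choose 2 of these m levels (each pair gives one possible emission transition):

Number of lines = m(m-1)/2 = 3×2/2 = 3

These correspond to all possible transitions between the 3 levels:
3 → 2, 3 → 1, 2 → 1

Each transition produces a photon with a unique energy (and thus wavelength). This count does not depend on Z.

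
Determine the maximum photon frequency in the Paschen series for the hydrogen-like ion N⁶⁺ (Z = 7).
1.79114e+16 Hz

The series limit corresponds to the transition from n = ∞ to n = 3.
This is the highest energy (shortest wavelength) transition in the Paschen series.

E_∞ = 0 eV
E_3 = -13.6057 × 7² / 3² = -74.0754778 eV

Energy at series limit:
ΔE = E_∞ - E_3 = 0 - (-74.0754778) = 74.0754778 eV
E = 74.0754778 eV × (1.602177 × 10⁻¹⁹ J/eV) = 1.1868203e-17 J
f = E/h = 1.1868203e-17 J / (6.62607 × 10⁻³⁴ J·s) = 1.79114e+16 Hz

This energy equals the ionization energy from the n = 3 state of N⁶⁺.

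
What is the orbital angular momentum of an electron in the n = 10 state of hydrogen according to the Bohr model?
1.05e-33 J·s (or 10ℏ)

In the Bohr model, angular momentum is quantized:
L = nℏ

where ℏ = h/(2π) = 1.0546e-34 J·s

For n = 10:
L = 10 × 1.0546e-34 J·s
L = 1.05e-33 J·s

This can also be written as L = 10ℏ.
The angular momentum is an integer multiple of the reduced Planck constant.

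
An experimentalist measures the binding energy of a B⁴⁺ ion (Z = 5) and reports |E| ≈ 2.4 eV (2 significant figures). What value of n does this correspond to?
n = 12

The exact energy levels follow E_n = -13.6057 Z² / n² eV with Z = 5.

The measured value (-2.4 eV) is reported to only 2 significant figures, so we must test candidate n values and see which one matches to that precision.

Candidate energies:
  n = 10:  E = -13.6057 × 5² / 10² = -3.40143 eV
  n = 11:  E = -13.6057 × 5² / 11² = -2.81110 eV
  n = 12:  E = -13.6057 × 5² / 12² = -2.36210 eV  ← matches
  n = 13:  E = -13.6057 × 5² / 13² = -2.01268 eV
  n = 14:  E = -13.6057 × 5² / 14² = -1.73542 eV

Checking against the measurement of -2.4 eV (2 sig figs), only n = 12 agrees:
E_12 = -2.36210 eV, which rounds to -2.4 eV ✓

Therefore n = 12.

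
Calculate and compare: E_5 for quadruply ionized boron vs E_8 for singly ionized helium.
B⁴⁺ at n = 5 (E = -13.61 eV)

Using E_n = -13.6057 Z² / n² eV:

B⁴⁺ (Z = 5) at n = 5:
E = -13.6057 × 5² / 5² = -13.6057 × 25 / 25 = -13.60570 eV

He⁺ (Z = 2) at n = 8:
E = -13.6057 × 2² / 8² = -13.6057 × 4 / 64 = -0.85036 eV

Since -13.60570 eV < -0.85036 eV,
B⁴⁺ at n = 5 is more tightly bound (requires more energy to ionize).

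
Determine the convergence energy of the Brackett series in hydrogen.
0.8504 eV

The series limit corresponds to the transition from n = ∞ to n = 4.
This is the highest energy (shortest wavelength) transition in the Brackett series.

E_∞ = 0 eV
E_4 = -13.6057 / 4² = -0.8504 eV

Energy at series limit:
ΔE = E_∞ - E_4 = 0 - (-0.8504) = 0.8504 eV

This energy equals the ionization energy from the n = 4 state of hydrogen.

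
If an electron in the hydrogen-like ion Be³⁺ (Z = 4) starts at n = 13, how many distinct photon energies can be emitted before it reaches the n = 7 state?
21

The electron can occupy levels n = 7, 8, ..., 13 during de-excitation — that is m = 13 - 7 + 1 = 7 distinct levels.

The number of distinct spectral lines equals the number of ways to choose 2 of these m levels (each pair gives one possible emission transition):

Number of lines = m(m-1)/2 = 7×6/2 = 21

These correspond to all possible transitions between the 7 levels:
13 → 12, 13 → 11, 13 → 10, 13 → 9, 13 → 8, 13 → 7, 12 → 11, 12 → 10...

Each transition produces a photon with a unique energy (and thus wavelength). This count does not depend on Z.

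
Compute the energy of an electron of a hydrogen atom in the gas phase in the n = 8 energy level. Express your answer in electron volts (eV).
-0.213 eV

The energy levels of a hydrogen-like atom are given by:
E_n = -13.6057 eV / n²

For n = 8:
E_8 = -13.6057 eV / 8²
E_8 = -13.6057 eV / 64
E_8 = -0.213 eV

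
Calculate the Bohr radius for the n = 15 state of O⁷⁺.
1.4883 nm (or 14.8831 Å)

The Bohr radius formula is:
r_n = n² a₀ / Z

where a₀ = 0.0529177 nm is the Bohr radius.

For O⁷⁺ (Z = 8) at n = 15:
r_15 = 15² × 0.0529177 nm / 8
r_15 = 225 × 0.0529177 nm / 8
r_15 = 11.90648 nm / 8
r_15 = 1.4883 nm

The electron orbits at approximately 1.4883 nm from the nucleus.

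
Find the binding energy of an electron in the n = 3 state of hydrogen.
1.51 eV

The ionization energy is the energy needed to remove the electron completely (n → ∞).

For hydrogen, E_n = -13.6057 eV / n².

At n = 3: E_3 = -13.6057 / 3² = -1.51174 eV
At n = ∞: E_∞ = 0 eV

Ionization energy = E_∞ - E_3 = 0 - (-1.51174) = 1.51174 eV
Ionization energy ≈ 1.51 eV

This is also called the binding energy of the electron in state n = 3.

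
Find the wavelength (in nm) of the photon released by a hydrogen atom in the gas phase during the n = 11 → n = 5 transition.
2871.43440 nm

First, find the transition energy using E_n = -13.6057 / n² eV:
E_11 = -13.6057 / 11² = -0.11244380165 eV
E_5 = -13.6057 / 5² = -0.54422800000 eV

Photon energy: |ΔE| = |E_5 - E_11| = 0.43178419835 eV

Convert to wavelength using E = hc/λ with hc = 1239.84 eV·nm:
λ = hc/E = 1239.84 eV·nm / 0.43178419835 eV
λ = 2871.43440 nm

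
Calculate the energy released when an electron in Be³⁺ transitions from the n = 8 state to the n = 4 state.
10.20428 eV

The energy levels are E_n = -13.6057 Z² eV / n².

Energy at n = 8: E_8 = -13.6057 × 4² / 8² = -3.40142500 eV
Energy at n = 4: E_4 = -13.6057 × 4² / 4² = -13.60570000 eV

For emission (electron falling to lower state), the photon energy is:
E_photon = E_8 - E_4 = |-3.40142500 - (-13.60570000)|
E_photon = 10.20428 eV

This energy is carried away by the emitted photon.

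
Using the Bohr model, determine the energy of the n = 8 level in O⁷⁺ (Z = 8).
-13.60570 eV

For hydrogen-like ions, the energy levels scale with Z²:
E_n = -13.6057 Z² / n² eV

For O⁷⁺ (Z = 8) at n = 8:
E_8 = -13.6057 × 8² / 8²
E_8 = -13.6057 × 64 / 64
E_8 = -870.7648 / 64
E_8 = -13.60570 eV

The energy is 64 times more negative than hydrogen at the same n due to the stronger nuclear charge.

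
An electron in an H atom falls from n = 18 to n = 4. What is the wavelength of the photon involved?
1533.77 nm

First, find the transition energy using E_n = -13.6057 / n² eV:
E_18 = -13.6057 / 18² = -0.04199290 eV
E_4 = -13.6057 / 4² = -0.85035625 eV

Photon energy: |ΔE| = |E_4 - E_18| = 0.80836335 eV

Convert to wavelength using E = hc/λ with hc = 1239.84 eV·nm:
λ = hc/E = 1239.84 eV·nm / 0.80836335 eV
λ = 1533.77 nm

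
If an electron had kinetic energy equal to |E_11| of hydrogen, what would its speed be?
1.98881e+05 m/s (or 0.0663% of c)

The binding energy at n = 11 for hydrogen is:
E_11 = -13.6057/11² = -0.112443802 eV
|E_11| = 0.112443802 eV

Convert to Joules:
KE = 0.112443802 eV × (1.602177 × 10⁻¹⁹ J/eV) = 1.8015487e-20 J

Using KE = ½mv²:
v = √(2·KE/m_e)
v = √(2 × 1.8015487e-20 J / 9.10938 × 10⁻³¹ kg)
v = 1.98881e+05 m/s

This is approximately 0.0663% the speed of light.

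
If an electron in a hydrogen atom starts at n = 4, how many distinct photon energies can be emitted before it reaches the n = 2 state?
3

The electron can occupy levels n = 2, 3, ..., 4 during de-excitation — that is m = 4 - 2 + 1 = 3 distinct levels.

The number of distinct spectral lines equals the number of ways to choose 2 of these m levels (each pair gives one possible emission transition):

Number of lines = m(m-1)/2 = 3×2/2 = 3

These correspond to all possible transitions between the 3 levels:
4 → 3, 4 → 2, 3 → 2

Each transition produces a photon with a unique energy (and thus wavelength). This count does not depend on Z.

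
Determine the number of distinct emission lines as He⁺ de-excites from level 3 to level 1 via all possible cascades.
3

The electron can occupy levels n = 1, 2, ..., 3 during de-excitation — that is m = 3 - 1 + 1 = 3 distinct levels.

The number of distinct spectral lines equals the number of ways to choose 2 of these m levels (each pair gives one possible emission transition):

Number of lines = m(m-1)/2 = 3×2/2 = 3

These correspond to all possible transitions between the 3 levels:
3 → 2, 3 → 1, 2 → 1

Each transition produces a photon with a unique energy (and thus wavelength). This count does not depend on Z.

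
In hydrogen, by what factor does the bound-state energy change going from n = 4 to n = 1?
16.0000

Using E_n = -13.6057 Z² / n² eV with Z = 1:

E_1 = -13.6057 / 1² = -13.6057 / 1 = -13.6057000000 eV
E_4 = -13.6057 / 4² = -13.6057 / 16 = -0.8503562500 eV

The ratio is:
E_1/E_4 = (-13.6057000000) / (-0.8503562500)
E_1/E_4 = (-13.6057/1) / (-13.6057/16)
E_1/E_4 = 16/1
E_1/E_4 = 16.0000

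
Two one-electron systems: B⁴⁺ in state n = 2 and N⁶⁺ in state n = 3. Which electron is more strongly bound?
B⁴⁺ at n = 2 (E = -85.035625 eV)

Using E_n = -13.6057 Z² / n² eV:

B⁴⁺ (Z = 5) at n = 2:
E = -13.6057 × 5² / 2² = -13.6057 × 25 / 4 = -85.035625000 eV

N⁶⁺ (Z = 7) at n = 3:
E = -13.6057 × 7² / 3² = -13.6057 × 49 / 9 = -74.075477778 eV

Since -85.035625000 eV < -74.075477778 eV,
B⁴⁺ at n = 2 is more tightly bound (requires more energy to ionize).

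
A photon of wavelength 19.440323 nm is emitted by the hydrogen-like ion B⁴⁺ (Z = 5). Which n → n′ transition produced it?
n = 4 → n = 2

First, find the photon energy from the wavelength (hc = 1239.84 eV·nm):
E = hc/λ = 1239.84 eV·nm / 19.440323 nm = 63.776718 eV

The energy levels of B⁴⁺ satisfy E_n = -13.6057 × 5² / n² eV, so an emission n_i → n_f releases
ΔE = 13.6057 × 5² × (1/n_f² − 1/n_i²) eV.

Setting ΔE equal to the photon energy:
1/n_f² − 1/n_i² = 63.776718 / (13.6057 × 5²) = 0.18750000

Since 1/n_i² must be positive, we need 1/n_f² > 0.18750000, i.e. n_f ≤ 2. For each allowed n_f, solve n_i = (1/n_f² − 0.18750000)^(−1/2) and check whether it is a whole number:
  n_f = 1: 1/n_i² = 1.00000000 − 0.18750000 = 0.81250000 → n_i = 1.109  (not an integer) ✗
  n_f = 2: 1/n_i² = 0.25000000 − 0.18750000 = 0.06250000 → n_i = 4.000  → integer, n_i = 4 ✓

Only n_f = 2 gives an integer upper level, n_i = 4.

The transition is from n = 4 to n = 2 (emission).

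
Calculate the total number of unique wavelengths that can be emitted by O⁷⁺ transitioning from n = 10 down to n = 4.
21

The electron can occupy levels n = 4, 5, ..., 10 during de-excitation — that is m = 10 - 4 + 1 = 7 distinct levels.

The number of distinct spectral lines equals the number of ways to choose 2 of these m levels (each pair gives one possible emission transition):

Number of lines = m(m-1)/2 = 7×6/2 = 21

These correspond to all possible transitions between the 7 levels:
10 → 9, 10 → 8, 10 → 7, 10 → 6, 10 → 5, 10 → 4, 9 → 8, 9 → 7...

Each transition produces a photon with a unique energy (and thus wavelength). This count does not depend on Z.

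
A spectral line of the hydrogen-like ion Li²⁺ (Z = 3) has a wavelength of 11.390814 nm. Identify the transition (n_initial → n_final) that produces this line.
n = 3 → n = 1

First, find the photon energy from the wavelength (hc = 1239.84 eV·nm):
E = hc/λ = 1239.84 eV·nm / 11.390814 nm = 108.84560 eV

The energy levels of Li²⁺ satisfy E_n = -13.6057 × 3² / n² eV, so an emission n_i → n_f releases
ΔE = 13.6057 × 3² × (1/n_f² − 1/n_i²) eV.

Setting ΔE equal to the photon energy:
1/n_f² − 1/n_i² = 108.84560 / (13.6057 × 3²) = 0.88888889

Since 1/n_i² must be positive, we need 1/n_f² > 0.88888889, i.e. n_f ≤ 1. For each allowed n_f, solve n_i = (1/n_f² − 0.88888889)^(−1/2) and check whether it is a whole number:
  n_f = 1: 1/n_i² = 1.00000000 − 0.88888889 = 0.11111111 → n_i = 3.000  → integer, n_i = 3 ✓

Only n_f = 1 gives an integer upper level, n_i = 3.

The transition is from n = 3 to n = 1 (emission).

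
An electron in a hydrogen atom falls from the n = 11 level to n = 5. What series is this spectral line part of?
Pfund series

The spectral series in hydrogen are named based on the final (lower) energy level:
- Lyman series: n_final = 1 (ultraviolet)
- Balmer series: n_final = 2 (visible/near-UV)
- Paschen series: n_final = 3 (infrared)
- Brackett series: n_final = 4 (infrared)
- Pfund series: n_final = 5 (far infrared)

Since this transition ends at n = 5, it belongs to the Pfund series.

For reference, this 11 → 5 line has photon energy
ΔE = 13.6057 eV × (1/5² - 1/11²) = 0.43178420 eV,
corresponding to wavelength λ = hc/ΔE = 1239.84 eV·nm / 0.43178420 eV = 2871.43 nm in the far infrared region.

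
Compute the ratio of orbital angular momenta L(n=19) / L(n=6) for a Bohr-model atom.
3.166667

In the Bohr model, L_n = nℏ, so the ratio is purely the ratio of quantum numbers:

L_19/L_6 = 19ℏ / 6ℏ = 19/6 = 3.166667

The angular momentum scales linearly with n.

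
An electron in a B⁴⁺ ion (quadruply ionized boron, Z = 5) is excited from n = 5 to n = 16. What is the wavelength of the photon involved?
100.989 nm

First, find the transition energy using E_n = -13.6057 Z² / n² eV:
E_5 = -13.6057 × 5² / 5² = -13.605700 eV
E_16 = -13.6057 × 5² / 16² = -1.328682 eV

Photon energy: |ΔE| = |E_16 - E_5| = 12.277018 eV

Convert to wavelength using E = hc/λ with hc = 1239.84 eV·nm:
λ = hc/E = 1239.84 eV·nm / 12.277018 eV
λ = 100.989 nm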